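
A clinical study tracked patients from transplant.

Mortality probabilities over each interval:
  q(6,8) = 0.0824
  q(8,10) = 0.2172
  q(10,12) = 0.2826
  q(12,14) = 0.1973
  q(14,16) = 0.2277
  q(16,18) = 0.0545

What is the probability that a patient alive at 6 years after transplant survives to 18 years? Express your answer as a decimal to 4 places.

The overall survival probability is (1 − 0.0824) × (1 − 0.2172) × (1 − 0.2826) × (1 − 0.1973) × (1 − 0.2277) × (1 − 0.0545).
= 0.9176 × 0.7828 × 0.7174 × 0.8027 × 0.7723 × 0.9455 = 0.302041.

0.3020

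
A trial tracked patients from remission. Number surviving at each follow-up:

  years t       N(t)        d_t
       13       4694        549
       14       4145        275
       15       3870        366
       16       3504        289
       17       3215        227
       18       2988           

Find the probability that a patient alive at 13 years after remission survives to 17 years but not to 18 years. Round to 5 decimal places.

This is the probability of reaching 17 but not 18, conditional on being alive at 13: (N(17) − N(18)) / N(13).
= (3215 − 2988) / 4694 = 227 / 4694 = 0.048360.

0.04836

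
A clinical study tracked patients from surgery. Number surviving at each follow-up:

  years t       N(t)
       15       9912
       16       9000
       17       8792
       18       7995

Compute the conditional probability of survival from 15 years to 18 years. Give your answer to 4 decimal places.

0.8066

The conditional survival probability is N(18)/N(15) = 7995/9912 = 0.806598.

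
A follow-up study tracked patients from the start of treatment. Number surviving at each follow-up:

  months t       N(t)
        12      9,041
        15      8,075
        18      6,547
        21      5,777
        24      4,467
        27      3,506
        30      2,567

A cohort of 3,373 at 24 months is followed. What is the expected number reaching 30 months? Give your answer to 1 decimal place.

The relevant probability is 2,567/4,467 = 0.574659.
Expected number = 3,373 × 0.574659 = 1938.3.

1938.3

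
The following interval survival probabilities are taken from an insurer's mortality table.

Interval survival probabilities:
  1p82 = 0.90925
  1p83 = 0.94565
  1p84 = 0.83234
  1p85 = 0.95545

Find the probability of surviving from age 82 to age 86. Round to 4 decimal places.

Chaining the interval survival probabilities: 0.90925 × 0.94565 × 0.83234 × 0.95545.
= 0.683790.

0.6838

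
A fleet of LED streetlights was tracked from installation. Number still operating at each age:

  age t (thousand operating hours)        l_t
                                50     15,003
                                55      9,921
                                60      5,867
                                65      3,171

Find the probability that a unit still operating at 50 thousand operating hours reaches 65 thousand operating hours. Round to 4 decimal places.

0.2114

The conditional survival probability is l_65/l_50 = 3,171/15,003 = 0.211358.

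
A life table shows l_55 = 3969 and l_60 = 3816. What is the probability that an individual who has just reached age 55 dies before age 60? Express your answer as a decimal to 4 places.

0.0385

P(die before 60 | alive at 55) = 1 − l_60/l_55 = 1 − 3816/3969 = (153)/3969 = 0.038549.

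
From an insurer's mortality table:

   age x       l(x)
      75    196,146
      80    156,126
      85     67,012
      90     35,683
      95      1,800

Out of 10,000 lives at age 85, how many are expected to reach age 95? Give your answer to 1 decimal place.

The relevant probability is 1,800/67,012 = 0.026861.
Expected number = 10,000 × 0.026861 = 268.6.

268.6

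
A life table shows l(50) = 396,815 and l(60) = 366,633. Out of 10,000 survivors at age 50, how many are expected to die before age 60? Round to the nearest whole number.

761

The relevant probability is 1 − 366,633/396,815 = 0.076061.
Expected number = 10,000 × 0.076061 = 761.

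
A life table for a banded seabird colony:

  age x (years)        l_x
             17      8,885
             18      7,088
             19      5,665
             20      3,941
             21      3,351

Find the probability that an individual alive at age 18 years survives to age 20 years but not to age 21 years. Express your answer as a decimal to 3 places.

This is the probability of reaching 20 but not 21, conditional on being alive at 18: (l_20 − l_21) / l_18.
= (3,941 − 3,351) / 7,088 = 590 / 7,088 = 0.083239.

0.083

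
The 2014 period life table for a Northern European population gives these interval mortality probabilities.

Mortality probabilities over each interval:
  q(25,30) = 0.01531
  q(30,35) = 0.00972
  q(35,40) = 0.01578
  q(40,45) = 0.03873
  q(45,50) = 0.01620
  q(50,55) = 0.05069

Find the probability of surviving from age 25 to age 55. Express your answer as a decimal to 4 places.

The overall survival probability is (1 − 0.01531) × (1 − 0.00972) × (1 − 0.01578) × (1 − 0.03873) × (1 − 0.01620) × (1 − 0.05069).
= 0.98469 × 0.99028 × 0.98422 × 0.96127 × 0.98380 × 0.94931 = 0.861609.

0.8616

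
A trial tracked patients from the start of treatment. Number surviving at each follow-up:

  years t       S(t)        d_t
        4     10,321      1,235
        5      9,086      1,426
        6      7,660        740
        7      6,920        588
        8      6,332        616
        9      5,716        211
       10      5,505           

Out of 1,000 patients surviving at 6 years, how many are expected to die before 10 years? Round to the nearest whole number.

281

The relevant probability is 1 − 5,505/7,660 = 0.281332.
Expected number = 1,000 × 0.281332 = 281.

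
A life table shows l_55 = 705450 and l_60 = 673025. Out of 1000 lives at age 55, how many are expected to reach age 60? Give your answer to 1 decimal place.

954.0

The relevant probability is 673025/705450 = 0.954036.
Expected number = 1000 × 0.954036 = 954.0.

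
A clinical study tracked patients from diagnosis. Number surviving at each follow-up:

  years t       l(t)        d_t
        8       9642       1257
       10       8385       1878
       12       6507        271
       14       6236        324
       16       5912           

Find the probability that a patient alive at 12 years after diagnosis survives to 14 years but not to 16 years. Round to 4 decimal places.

This is the probability of reaching 14 but not 16, conditional on being alive at 12: (l(14) − l(16)) / l(12).
= (6236 − 5912) / 6507 = 324 / 6507 = 0.049793.

0.0498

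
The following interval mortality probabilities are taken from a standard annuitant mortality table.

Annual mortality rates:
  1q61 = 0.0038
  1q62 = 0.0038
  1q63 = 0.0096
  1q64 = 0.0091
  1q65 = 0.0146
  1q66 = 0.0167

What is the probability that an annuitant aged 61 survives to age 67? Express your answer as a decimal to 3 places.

0.944

6p61 = (1 − 0.0038) × (1 − 0.0038) × (1 − 0.0096) × (1 − 0.0091) × (1 − 0.0146) × (1 − 0.0167).
= 0.9962 × 0.9962 × 0.9904 × 0.9909 × 0.9854 × 0.9833 = 0.943696.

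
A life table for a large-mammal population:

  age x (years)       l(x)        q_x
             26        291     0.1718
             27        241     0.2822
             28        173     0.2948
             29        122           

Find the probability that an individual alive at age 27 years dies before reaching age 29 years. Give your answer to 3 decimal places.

0.494

P(die before 29 | alive at 27) = 1 − l(29)/l(27) = 1 − 122/241 = (119)/241 = 0.493776.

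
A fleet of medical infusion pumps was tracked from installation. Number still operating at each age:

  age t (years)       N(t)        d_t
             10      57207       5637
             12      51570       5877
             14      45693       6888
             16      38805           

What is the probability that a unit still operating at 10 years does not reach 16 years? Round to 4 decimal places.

0.3217

P(fail before 16 | operational at 10) = 1 − N(16)/N(10) = 1 − 38805/57207 = (18402)/57207 = 0.321674.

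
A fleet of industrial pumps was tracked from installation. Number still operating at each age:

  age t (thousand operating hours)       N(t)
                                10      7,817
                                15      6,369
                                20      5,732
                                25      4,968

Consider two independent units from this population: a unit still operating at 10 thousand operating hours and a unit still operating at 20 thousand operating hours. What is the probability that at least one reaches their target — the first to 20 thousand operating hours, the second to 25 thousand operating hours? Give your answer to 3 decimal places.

0.964

p₁ = N(20)/N(10) = 5,732/7,817 = 0.733274; p₂ = N(25)/N(20) = 4,968/5,732 = 0.866713.
P(at least one) = 1 − (1−p₁)(1−p₂) = 1 − 0.266726 × 0.133287 = 0.964449.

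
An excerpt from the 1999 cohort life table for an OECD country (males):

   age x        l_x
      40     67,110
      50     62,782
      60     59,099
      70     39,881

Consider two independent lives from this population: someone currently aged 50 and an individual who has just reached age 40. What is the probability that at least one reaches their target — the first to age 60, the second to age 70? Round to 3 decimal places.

0.976

p₁ = l_60/l_50 = 59,099/62,782 = 0.941337; p₂ = l_70/l_40 = 39,881/67,110 = 0.594263.
P(at least one) = 1 − (1−p₁)(1−p₂) = 1 − 0.058663 × 0.405737 = 0.976198.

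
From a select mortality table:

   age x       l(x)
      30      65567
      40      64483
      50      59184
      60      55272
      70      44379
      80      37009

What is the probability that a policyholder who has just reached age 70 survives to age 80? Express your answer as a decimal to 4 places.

The conditional survival probability is l(80)/l(70) = 37009/44379 = 0.833930.

0.8339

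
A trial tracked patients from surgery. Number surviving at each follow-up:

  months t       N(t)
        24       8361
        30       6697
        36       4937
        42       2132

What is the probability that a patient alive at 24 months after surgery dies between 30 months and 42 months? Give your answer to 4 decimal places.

This is the probability of reaching 30 but not 42, conditional on being alive at 24: (N(30) − N(42)) / N(24).
= (6697 − 2132) / 8361 = 4565 / 8361 = 0.545987.

0.5460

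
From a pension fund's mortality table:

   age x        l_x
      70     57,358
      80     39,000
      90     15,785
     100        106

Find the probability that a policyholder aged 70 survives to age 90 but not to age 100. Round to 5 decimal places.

We want 20|10q70 = (l_90 − l_100)/l_70.
This is the probability of reaching 90 but not 100, conditional on being alive at 70: (l_90 − l_100) / l_70.
= (15,785 − 106) / 57,358 = 15,679 / 57,358 = 0.273353.

0.27335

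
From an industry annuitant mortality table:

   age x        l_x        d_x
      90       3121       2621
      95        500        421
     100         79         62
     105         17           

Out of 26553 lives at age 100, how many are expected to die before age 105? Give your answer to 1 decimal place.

20839.1

The relevant probability is 1 − 17/79 = 0.784810.
Expected number = 26553 × 0.784810 = 20839.1.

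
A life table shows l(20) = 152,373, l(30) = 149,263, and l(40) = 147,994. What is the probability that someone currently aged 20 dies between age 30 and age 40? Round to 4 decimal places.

This is the probability of reaching 30 but not 40, conditional on being alive at 20: (l(30) − l(40)) / l(20).
= (149,263 − 147,994) / 152,373 = 1,269 / 152,373 = 0.008328.

0.0083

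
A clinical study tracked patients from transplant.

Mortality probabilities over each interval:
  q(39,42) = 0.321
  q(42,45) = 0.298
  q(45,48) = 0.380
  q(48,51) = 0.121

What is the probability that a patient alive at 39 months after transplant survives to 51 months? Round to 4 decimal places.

Chaining the interval survival probabilities: (1 − 0.321) × (1 − 0.298) × (1 − 0.380) × (1 − 0.121).
= 0.679 × 0.702 × 0.620 × 0.879 = 0.259769.

0.2598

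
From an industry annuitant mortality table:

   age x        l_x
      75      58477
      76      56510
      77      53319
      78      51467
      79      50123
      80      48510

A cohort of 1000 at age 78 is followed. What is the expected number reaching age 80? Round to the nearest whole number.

The relevant probability is 48510/51467 = 0.942546.
Expected number = 1000 × 0.942546 = 943.

943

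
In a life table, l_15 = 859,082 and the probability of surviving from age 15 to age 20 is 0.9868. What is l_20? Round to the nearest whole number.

l_20 = l_15 × p = 859,082 × 0.9868 = 847742.

847742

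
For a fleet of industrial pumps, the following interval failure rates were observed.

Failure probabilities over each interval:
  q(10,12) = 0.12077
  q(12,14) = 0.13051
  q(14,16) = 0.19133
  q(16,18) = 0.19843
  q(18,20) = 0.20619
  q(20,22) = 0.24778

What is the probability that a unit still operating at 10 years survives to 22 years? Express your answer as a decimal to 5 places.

0.29590

Chaining the interval survival probabilities: (1 − 0.12077) × (1 − 0.13051) × (1 − 0.19133) × (1 − 0.19843) × (1 − 0.20619) × (1 − 0.24778).
= 0.87923 × 0.86949 × 0.80867 × 0.80157 × 0.79381 × 0.75222 = 0.295898.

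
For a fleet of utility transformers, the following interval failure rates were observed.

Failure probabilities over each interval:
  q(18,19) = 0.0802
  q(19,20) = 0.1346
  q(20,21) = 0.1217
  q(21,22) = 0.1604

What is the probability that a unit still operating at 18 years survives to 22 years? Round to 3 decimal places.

0.587

Survival from 18 to 22 is the product of surviving each interval: (1 − 0.0802) × (1 − 0.1346) × (1 − 0.1217) × (1 − 0.1604).
= 0.9198 × 0.8654 × 0.8783 × 0.8396 = 0.586983.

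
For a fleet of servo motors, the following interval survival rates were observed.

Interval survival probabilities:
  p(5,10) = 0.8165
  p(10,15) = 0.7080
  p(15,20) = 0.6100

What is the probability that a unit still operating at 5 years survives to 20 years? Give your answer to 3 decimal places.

0.353

The overall survival probability is 0.8165 × 0.7080 × 0.6100.
= 0.352630.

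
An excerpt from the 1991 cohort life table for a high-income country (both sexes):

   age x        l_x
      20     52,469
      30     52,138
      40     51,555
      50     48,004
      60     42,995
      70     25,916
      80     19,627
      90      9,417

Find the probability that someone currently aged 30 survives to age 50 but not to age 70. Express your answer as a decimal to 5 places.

0.42364

We want 20|20q30 = (l_50 − l_70)/l_30.
This is the probability of reaching 50 but not 70, conditional on being alive at 30: (l_50 − l_70) / l_30.
= (48,004 − 25,916) / 52,138 = 22,088 / 52,138 = 0.423645.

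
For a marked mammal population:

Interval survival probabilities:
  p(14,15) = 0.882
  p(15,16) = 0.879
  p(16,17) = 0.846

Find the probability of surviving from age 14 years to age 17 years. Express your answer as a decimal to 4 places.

P(survive 14→17) = 0.882 × 0.879 × 0.846.
= 0.655885.

0.6559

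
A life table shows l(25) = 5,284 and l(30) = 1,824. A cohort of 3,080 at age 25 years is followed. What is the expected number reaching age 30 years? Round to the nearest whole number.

The relevant probability is 1,824/5,284 = 0.345193.
Expected number = 3,080 × 0.345193 = 1063.

1063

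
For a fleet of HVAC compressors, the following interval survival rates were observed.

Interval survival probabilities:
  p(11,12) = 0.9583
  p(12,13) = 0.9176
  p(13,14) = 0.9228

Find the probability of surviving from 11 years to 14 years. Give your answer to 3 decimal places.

0.811

Survival from 11 to 14 is the product of surviving each interval: 0.9583 × 0.9176 × 0.9228.
= 0.811451.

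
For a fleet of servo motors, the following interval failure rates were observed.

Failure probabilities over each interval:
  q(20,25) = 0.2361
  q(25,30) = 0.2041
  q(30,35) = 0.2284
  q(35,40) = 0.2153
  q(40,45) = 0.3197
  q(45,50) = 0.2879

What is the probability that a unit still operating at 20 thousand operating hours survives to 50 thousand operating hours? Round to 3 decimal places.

The overall survival probability is (1 − 0.2361) × (1 − 0.2041) × (1 − 0.2284) × (1 − 0.2153) × (1 − 0.3197) × (1 − 0.2879).
= 0.7639 × 0.7959 × 0.7716 × 0.7847 × 0.6803 × 0.7121 = 0.178333.

0.178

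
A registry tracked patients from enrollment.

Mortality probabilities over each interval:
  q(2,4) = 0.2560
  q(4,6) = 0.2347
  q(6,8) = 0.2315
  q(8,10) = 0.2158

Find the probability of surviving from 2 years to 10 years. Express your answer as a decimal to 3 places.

Survival from 2 to 10 is the product of surviving each interval: (1 − 0.2560) × (1 − 0.2347) × (1 − 0.2315) × (1 − 0.2158).
= 0.7440 × 0.7653 × 0.7685 × 0.7842 = 0.343143.

0.343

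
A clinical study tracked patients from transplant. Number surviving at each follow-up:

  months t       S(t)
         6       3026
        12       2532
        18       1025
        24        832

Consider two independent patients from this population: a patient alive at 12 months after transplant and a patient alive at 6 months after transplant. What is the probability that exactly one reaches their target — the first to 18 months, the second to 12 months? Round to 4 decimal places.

0.5641

p₁ = S(18)/S(12) = 1025/2532 = 0.404818; p₂ = S(12)/S(6) = 2532/3026 = 0.836748.
P(exactly one) = p₁(1−p₂) + (1−p₁)p₂ = 0.066087 + 0.498017 = 0.564105.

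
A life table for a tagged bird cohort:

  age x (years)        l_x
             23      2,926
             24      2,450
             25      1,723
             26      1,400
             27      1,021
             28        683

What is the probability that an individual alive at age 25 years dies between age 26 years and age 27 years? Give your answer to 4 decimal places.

0.2200

This is the probability of reaching 26 but not 27, conditional on being alive at 25: (l_26 − l_27) / l_25.
= (1,400 − 1,021) / 1,723 = 379 / 1,723 = 0.219965.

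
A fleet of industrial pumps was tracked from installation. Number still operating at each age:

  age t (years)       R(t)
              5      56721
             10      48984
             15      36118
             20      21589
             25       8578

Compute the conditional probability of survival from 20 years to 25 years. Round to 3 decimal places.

The conditional survival probability is R(25)/R(20) = 8578/21589 = 0.397332.

0.397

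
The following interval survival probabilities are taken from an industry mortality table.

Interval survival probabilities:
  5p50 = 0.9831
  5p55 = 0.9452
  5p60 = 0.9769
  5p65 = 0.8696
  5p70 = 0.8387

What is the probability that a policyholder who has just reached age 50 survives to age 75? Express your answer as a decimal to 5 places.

25p50 = 0.9831 × 0.9452 × 0.9769 × 0.8696 × 0.8387.
= 0.662061.

0.66206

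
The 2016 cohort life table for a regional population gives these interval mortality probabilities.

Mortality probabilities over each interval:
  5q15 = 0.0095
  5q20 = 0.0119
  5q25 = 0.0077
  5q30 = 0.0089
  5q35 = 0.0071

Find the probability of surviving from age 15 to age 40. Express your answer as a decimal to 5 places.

The overall survival probability is (1 − 0.0095) × (1 − 0.0119) × (1 − 0.0077) × (1 − 0.0089) × (1 − 0.0071).
= 0.9905 × 0.9881 × 0.9923 × 0.9911 × 0.9929 = 0.955699.

0.95570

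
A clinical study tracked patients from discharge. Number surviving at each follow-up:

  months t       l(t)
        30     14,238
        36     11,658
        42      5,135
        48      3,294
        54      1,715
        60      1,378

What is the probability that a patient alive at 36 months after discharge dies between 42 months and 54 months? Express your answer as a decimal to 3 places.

This is the probability of reaching 42 but not 54, conditional on being alive at 36: (l(42) − l(54)) / l(36).
= (5,135 − 1,715) / 11,658 = 3,420 / 11,658 = 0.293361.

0.293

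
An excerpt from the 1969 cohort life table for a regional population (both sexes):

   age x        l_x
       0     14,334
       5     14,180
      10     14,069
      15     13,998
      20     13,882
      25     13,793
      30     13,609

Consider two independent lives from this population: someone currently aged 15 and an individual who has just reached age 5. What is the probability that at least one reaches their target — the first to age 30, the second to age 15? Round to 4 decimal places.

p₁ = l_30/l_15 = 13,609/13,998 = 0.972210; p₂ = l_15/l_5 = 13,998/14,180 = 0.987165.
P(at least one) = 1 − (1−p₁)(1−p₂) = 1 − 0.027790 × 0.012835 = 0.999643.

0.9996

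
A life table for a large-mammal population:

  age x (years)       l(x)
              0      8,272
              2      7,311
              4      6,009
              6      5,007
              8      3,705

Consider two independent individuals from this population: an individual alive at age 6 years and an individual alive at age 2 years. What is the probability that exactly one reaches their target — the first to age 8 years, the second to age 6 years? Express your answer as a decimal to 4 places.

p₁ = l(8)/l(6) = 3,705/5,007 = 0.739964; p₂ = l(6)/l(2) = 5,007/7,311 = 0.684858.
P(exactly one) = p₁(1−p₂) + (1−p₁)p₂ = 0.233194 + 0.178088 = 0.411281.

0.4113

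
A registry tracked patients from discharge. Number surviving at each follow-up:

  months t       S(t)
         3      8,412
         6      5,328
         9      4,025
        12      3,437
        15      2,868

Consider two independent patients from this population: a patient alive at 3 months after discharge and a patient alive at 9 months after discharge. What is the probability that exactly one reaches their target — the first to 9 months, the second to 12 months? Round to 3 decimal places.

0.515

p₁ = S(9)/S(3) = 4,025/8,412 = 0.478483; p₂ = S(12)/S(9) = 3,437/4,025 = 0.853913.
P(exactly one) = p₁(1−p₂) + (1−p₁)p₂ = 0.069900 + 0.445330 = 0.515230.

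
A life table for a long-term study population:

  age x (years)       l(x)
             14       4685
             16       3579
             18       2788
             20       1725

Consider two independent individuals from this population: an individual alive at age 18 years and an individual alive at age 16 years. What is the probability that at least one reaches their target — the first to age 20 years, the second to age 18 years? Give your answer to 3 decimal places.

0.916

p₁ = l(20)/l(18) = 1725/2788 = 0.618723; p₂ = l(18)/l(16) = 2788/3579 = 0.778989.
P(at least one) = 1 − (1−p₁)(1−p₂) = 1 − 0.381277 × 0.221011 = 0.915734.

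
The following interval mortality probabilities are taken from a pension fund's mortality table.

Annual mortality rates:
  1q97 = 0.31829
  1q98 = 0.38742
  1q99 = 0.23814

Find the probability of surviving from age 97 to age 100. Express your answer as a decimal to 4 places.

Chaining the interval survival probabilities: (1 − 0.31829) × (1 − 0.38742) × (1 − 0.23814).
= 0.68171 × 0.61258 × 0.76186 = 0.318154.

0.3182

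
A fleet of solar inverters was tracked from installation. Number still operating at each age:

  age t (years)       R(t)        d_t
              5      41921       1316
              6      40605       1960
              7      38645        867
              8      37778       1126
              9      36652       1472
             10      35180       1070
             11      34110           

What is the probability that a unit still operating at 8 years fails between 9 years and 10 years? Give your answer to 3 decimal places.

This is the probability of reaching 9 but not 10, conditional on being operational at 8: (R(9) − R(10)) / R(8).
= (36652 − 35180) / 37778 = 1472 / 37778 = 0.038964.

0.039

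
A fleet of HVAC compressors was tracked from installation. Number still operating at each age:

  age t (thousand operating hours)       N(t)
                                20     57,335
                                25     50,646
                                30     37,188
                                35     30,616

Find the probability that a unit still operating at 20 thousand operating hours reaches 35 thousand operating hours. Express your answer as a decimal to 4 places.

The conditional survival probability is N(35)/N(20) = 30,616/57,335 = 0.533984.

0.5340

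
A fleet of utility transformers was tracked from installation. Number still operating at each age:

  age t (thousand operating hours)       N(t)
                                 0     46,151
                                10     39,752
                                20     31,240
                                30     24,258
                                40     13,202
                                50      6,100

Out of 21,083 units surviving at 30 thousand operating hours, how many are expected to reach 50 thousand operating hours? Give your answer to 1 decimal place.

The relevant probability is 6,100/24,258 = 0.251463.
Expected number = 21,083 × 0.251463 = 5301.6.

5301.6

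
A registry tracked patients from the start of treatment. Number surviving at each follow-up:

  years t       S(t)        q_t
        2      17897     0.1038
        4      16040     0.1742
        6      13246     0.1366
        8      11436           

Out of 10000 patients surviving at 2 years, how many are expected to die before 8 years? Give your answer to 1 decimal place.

The relevant probability is 1 − 11436/17897 = 0.361010.
Expected number = 10000 × 0.361010 = 3610.1.

3610.1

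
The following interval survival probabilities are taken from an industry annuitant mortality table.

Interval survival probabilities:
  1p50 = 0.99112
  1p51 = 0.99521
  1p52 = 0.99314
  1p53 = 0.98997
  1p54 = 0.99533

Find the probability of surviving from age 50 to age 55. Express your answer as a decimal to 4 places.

5p50 = 0.99112 × 0.99521 × 0.99314 × 0.98997 × 0.99533.
= 0.965252.

0.9653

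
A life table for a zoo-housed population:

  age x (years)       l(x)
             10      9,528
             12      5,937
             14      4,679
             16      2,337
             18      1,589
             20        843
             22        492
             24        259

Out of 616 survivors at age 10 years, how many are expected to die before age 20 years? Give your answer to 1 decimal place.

The relevant probability is 1 − 843/9,528 = 0.911524.
Expected number = 616 × 0.911524 = 561.5.

561.5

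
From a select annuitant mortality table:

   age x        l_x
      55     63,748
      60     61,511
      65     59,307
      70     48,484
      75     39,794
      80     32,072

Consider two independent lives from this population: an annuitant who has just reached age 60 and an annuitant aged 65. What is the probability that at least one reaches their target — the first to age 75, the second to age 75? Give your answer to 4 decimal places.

0.8838

p₁ = l_75/l_60 = 39,794/61,511 = 0.646941; p₂ = l_75/l_65 = 39,794/59,307 = 0.670983.
P(at least one) = 1 − (1−p₁)(1−p₂) = 1 − 0.353059 × 0.329017 = 0.883838.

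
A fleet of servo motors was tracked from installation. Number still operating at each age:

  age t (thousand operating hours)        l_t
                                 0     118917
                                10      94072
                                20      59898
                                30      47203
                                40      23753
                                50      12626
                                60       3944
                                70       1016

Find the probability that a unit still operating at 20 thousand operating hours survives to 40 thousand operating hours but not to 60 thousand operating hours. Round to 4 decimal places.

0.3307

This is the probability of reaching 40 but not 60, conditional on being operational at 20: (l_40 − l_60) / l_20.
= (23753 − 3944) / 59898 = 19809 / 59898 = 0.330712.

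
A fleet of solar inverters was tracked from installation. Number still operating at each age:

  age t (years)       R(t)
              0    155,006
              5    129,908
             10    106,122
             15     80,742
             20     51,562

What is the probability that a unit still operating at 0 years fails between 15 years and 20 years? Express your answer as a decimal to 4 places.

0.1883

This is the probability of reaching 15 but not 20, conditional on being operational at 0: (R(15) − R(20)) / R(0).
= (80,742 − 51,562) / 155,006 = 29,180 / 155,006 = 0.188251.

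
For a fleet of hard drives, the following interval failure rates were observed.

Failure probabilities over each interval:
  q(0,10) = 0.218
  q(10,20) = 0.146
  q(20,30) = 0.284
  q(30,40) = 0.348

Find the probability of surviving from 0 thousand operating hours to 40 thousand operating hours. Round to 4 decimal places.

Survival from 0 to 40 is the product of surviving each interval: (1 − 0.218) × (1 − 0.146) × (1 − 0.284) × (1 − 0.348).
= 0.782 × 0.854 × 0.716 × 0.652 = 0.311763.

0.3118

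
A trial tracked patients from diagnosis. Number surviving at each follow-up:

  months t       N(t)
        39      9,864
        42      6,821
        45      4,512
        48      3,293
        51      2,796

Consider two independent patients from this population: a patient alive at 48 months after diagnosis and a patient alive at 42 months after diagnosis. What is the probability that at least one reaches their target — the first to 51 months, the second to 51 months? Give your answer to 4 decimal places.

p₁ = N(51)/N(48) = 2,796/3,293 = 0.849074; p₂ = N(51)/N(42) = 2,796/6,821 = 0.409911.
P(at least one) = 1 − (1−p₁)(1−p₂) = 1 − 0.150926 × 0.590089 = 0.910940.

0.9109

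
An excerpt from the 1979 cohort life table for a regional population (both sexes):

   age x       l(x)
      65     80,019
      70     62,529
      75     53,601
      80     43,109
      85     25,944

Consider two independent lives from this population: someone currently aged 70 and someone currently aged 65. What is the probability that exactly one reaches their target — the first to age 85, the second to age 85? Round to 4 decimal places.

p₁ = l(85)/l(70) = 25,944/62,529 = 0.414911; p₂ = l(85)/l(65) = 25,944/80,019 = 0.324223.
P(exactly one) = p₁(1−p₂) + (1−p₁)p₂ = 0.280387 + 0.189699 = 0.470087.

0.4701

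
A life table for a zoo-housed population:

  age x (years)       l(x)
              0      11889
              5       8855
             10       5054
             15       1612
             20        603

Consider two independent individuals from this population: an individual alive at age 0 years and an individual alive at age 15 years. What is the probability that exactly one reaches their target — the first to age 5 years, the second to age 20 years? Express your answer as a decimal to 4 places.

0.5617

p₁ = l(5)/l(0) = 8855/11889 = 0.744806; p₂ = l(20)/l(15) = 603/1612 = 0.374069.
P(exactly one) = p₁(1−p₂) + (1−p₁)p₂ = 0.466197 + 0.095460 = 0.561657.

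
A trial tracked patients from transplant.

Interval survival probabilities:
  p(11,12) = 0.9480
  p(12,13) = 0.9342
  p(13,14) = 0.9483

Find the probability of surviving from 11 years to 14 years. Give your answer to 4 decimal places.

P(survive 11→14) = 0.9480 × 0.9342 × 0.9483.
= 0.839835.

0.8398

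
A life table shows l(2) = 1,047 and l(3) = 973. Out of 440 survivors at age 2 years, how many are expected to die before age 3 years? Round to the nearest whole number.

The relevant probability is 1 − 973/1,047 = 0.070678.
Expected number = 440 × 0.070678 = 31.

31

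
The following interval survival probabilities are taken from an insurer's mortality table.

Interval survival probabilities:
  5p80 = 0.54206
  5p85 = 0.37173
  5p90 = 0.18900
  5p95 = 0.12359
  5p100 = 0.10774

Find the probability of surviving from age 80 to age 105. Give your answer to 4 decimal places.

0.0005

Survival from 80 to 105 is the product of surviving each interval: 0.54206 × 0.37173 × 0.18900 × 0.12359 × 0.10774.
= 0.000507.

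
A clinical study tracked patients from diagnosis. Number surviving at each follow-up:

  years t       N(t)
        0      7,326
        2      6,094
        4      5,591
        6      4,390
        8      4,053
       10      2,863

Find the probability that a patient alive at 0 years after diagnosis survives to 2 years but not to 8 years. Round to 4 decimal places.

0.2786

This is the probability of reaching 2 but not 8, conditional on being alive at 0: (N(2) − N(8)) / N(0).
= (6,094 − 4,053) / 7,326 = 2,041 / 7,326 = 0.278597.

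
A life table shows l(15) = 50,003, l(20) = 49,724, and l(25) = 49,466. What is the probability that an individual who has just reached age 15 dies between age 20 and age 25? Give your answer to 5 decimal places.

0.00516

This is the probability of reaching 20 but not 25, conditional on being alive at 15: (l(20) − l(25)) / l(15).
= (49,724 − 49,466) / 50,003 = 258 / 50,003 = 0.005160.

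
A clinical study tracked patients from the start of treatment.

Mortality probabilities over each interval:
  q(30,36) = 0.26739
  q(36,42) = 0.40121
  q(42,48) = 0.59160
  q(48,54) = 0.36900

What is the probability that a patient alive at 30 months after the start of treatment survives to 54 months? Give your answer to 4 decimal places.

P(survive 30→54) = (1 − 0.26739) × (1 − 0.40121) × (1 − 0.59160) × (1 − 0.36900).
= 0.73261 × 0.59879 × 0.40840 × 0.63100 = 0.113048.

0.1130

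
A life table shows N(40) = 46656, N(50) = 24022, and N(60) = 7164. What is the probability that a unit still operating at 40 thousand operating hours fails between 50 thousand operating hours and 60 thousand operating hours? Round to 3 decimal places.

0.361

This is the probability of reaching 50 but not 60, conditional on being operational at 40: (N(50) − N(60)) / N(40).
= (24022 − 7164) / 46656 = 16858 / 46656 = 0.361325.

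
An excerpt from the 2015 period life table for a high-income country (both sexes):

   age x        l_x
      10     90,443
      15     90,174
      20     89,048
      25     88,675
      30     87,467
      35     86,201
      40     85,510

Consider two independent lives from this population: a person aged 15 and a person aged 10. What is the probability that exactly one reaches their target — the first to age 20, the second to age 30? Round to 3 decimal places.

0.045

p₁ = l_20/l_15 = 89,048/90,174 = 0.987513; p₂ = l_30/l_10 = 87,467/90,443 = 0.967095.
P(exactly one) = p₁(1−p₂) + (1−p₁)p₂ = 0.032494 + 0.012076 = 0.044570.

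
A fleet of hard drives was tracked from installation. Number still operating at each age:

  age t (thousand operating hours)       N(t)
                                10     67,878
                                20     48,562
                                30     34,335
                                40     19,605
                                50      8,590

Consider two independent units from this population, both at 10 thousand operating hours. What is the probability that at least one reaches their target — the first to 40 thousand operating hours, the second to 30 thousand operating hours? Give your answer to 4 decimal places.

0.6486

p₁ = N(40)/N(10) = 19,605/67,878 = 0.288827; p₂ = N(30)/N(10) = 34,335/67,878 = 0.505834.
P(at least one) = 1 − (1−p₁)(1−p₂) = 1 − 0.711173 × 0.494166 = 0.648562.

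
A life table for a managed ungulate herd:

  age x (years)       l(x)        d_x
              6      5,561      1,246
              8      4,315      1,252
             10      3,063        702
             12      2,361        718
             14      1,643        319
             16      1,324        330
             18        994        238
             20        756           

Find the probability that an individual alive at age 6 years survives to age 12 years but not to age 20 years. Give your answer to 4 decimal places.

This is the probability of reaching 12 but not 20, conditional on being alive at 6: (l(12) − l(20)) / l(6).
= (2,361 − 756) / 5,561 = 1,605 / 5,561 = 0.288617.

0.2886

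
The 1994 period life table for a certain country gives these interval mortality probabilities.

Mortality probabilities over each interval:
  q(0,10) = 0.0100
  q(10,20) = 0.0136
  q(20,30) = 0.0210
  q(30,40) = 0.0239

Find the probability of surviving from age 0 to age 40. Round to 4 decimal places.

The overall survival probability is (1 − 0.0100) × (1 − 0.0136) × (1 − 0.0210) × (1 − 0.0239).
= 0.9900 × 0.9864 × 0.9790 × 0.9761 = 0.933180.

0.9332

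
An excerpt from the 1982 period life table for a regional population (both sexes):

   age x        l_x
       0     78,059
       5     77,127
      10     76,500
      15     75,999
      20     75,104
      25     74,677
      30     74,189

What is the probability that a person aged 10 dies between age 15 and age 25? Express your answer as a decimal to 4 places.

0.0173

We want 5|10q10 = (l_15 − l_25)/l_10.
This is the probability of reaching 15 but not 25, conditional on being alive at 10: (l_15 − l_25) / l_10.
= (75,999 − 74,677) / 76,500 = 1,322 / 76,500 = 0.017281.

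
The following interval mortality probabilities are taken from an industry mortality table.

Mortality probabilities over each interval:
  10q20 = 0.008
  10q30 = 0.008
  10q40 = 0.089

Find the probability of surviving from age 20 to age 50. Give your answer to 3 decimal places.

0.896

Chaining the interval survival probabilities: (1 − 0.008) × (1 − 0.008) × (1 − 0.089).
= 0.992 × 0.992 × 0.911 = 0.896482.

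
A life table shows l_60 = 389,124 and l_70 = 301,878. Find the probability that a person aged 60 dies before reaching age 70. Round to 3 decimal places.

P(die before 70 | alive at 60) = 1 − l_70/l_60 = 1 − 301,878/389,124 = (87,246)/389,124 = 0.224211.

0.224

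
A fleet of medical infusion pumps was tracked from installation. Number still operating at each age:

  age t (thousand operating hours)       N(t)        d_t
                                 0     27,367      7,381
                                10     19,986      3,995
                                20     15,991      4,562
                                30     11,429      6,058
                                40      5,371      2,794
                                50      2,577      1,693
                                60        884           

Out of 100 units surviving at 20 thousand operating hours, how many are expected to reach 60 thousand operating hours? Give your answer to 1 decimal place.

The relevant probability is 884/15,991 = 0.055281.
Expected number = 100 × 0.055281 = 5.5.

5.5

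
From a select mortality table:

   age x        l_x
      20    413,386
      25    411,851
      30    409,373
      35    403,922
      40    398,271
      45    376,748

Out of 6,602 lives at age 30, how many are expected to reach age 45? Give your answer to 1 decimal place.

The relevant probability is 376,748/409,373 = 0.920305.
Expected number = 6,602 × 0.920305 = 6075.9.

6075.9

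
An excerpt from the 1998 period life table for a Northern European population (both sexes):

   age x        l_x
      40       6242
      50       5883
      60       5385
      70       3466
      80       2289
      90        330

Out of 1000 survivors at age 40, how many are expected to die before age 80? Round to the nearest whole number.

633

The relevant probability is 1 − 2289/6242 = 0.633291.
Expected number = 1000 × 0.633291 = 633.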